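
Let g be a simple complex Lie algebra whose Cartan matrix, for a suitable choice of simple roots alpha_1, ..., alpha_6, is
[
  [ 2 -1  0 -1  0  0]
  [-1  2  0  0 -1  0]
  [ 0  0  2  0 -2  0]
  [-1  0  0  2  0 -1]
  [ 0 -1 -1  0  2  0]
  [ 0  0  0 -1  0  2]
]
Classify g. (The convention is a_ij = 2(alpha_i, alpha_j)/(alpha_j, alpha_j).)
The matrix has rank 6 with 2's on the diagonal. Reading the off-diagonal entries as Dynkin edges (a single edge where a_ij = a_ji = -1; a double or triple edge where a_ij * a_ji = 2 or 3), the diagram is a chain of 6 nodes with a double edge at one end; the terminal node there is the unique long simple root (C_6). One simple-root ordering that puts it in standard form is (alpha_6, alpha_4, alpha_1, alpha_2, alpha_5, alpha_3). So the algebra is type C_6, i.e. sp(12).

C6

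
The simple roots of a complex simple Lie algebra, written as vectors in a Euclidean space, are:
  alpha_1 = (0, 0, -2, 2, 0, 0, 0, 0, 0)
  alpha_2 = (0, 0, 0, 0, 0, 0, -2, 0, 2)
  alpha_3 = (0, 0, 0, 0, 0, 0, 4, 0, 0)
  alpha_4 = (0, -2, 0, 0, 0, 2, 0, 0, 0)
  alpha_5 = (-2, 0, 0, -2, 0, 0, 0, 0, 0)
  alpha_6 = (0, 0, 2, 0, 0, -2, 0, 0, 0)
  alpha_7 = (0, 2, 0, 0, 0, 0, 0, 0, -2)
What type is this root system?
Compute the Cartan integers a_ij = 2(alpha_i, alpha_j)/(alpha_j, alpha_j); the resulting 7x7 Cartan matrix is
[[2, 0, 0, 0, -1, -1, 0], [0, 2, -1, 0, 0, 0, -1], [0, -2, 2, 0, 0, 0, 0], [0, 0, 0, 2, 0, -1, -1], [-1, 0, 0, 0, 2, 0, 0], [-1, 0, 0, -1, 0, 2, 0], [0, -1, 0, -1, 0, 0, 2]].
The roots have two lengths (squared-length ratio 2:1); the short ones are alpha_{1,2,4,5,6,7}. The associated Dynkin diagram is a chain of 7 nodes with a double edge at one end; the terminal node there is the unique long simple root (C_7), so the type is C_7 (the algebra sp(14)).

type C_7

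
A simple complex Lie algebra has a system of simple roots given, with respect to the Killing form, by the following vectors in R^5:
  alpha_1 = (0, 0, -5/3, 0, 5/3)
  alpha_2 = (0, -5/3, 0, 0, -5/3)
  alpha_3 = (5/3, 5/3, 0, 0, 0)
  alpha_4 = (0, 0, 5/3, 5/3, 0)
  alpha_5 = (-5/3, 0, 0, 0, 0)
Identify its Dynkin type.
Compute the Cartan integers a_ij = 2(alpha_i, alpha_j)/(alpha_j, alpha_j); the resulting 5x5 Cartan matrix is
[[2, -1, 0, -1, 0], [-1, 2, -1, 0, 0], [0, -1, 2, 0, -2], [-1, 0, 0, 2, 0], [0, 0, -1, 0, 2]].
The roots have two lengths (squared-length ratio 2:1); the short ones are alpha_{5}. The associated Dynkin diagram is a chain of 5 nodes with a double edge at one end; the terminal node there is the unique short simple root (B_5), so the type is B_5 (the algebra so(11)).

type B_5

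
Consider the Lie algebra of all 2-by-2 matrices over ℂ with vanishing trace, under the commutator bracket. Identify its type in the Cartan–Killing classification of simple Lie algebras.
A_1 (sl(2))

This is sl(2), which has dimension 2^2 - 1 = 3 and rank 2 - 1 = 1 (a Cartan subalgebra is the diagonal traceless matrices). In the classification of classical Lie algebras, the special linear algebra sl(n+1) has type A_n; here n = 1, so the Dynkin diagram is a chain of 1 nodes with single edges (A_1). Hence the type is A_1.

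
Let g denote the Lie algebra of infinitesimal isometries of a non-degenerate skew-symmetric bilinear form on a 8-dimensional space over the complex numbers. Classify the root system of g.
This is sp(8), which has dimension 8(8+1)/2 = 36 and rank 8/2 = 4. In the classification of classical Lie algebras, the symplectic algebra sp(2n) has type C_n; here n = 4, so the Dynkin diagram is a chain of 4 nodes with a double edge at one end; the terminal node there is the unique long simple root (C_4). Hence the type is C_4.

type C_4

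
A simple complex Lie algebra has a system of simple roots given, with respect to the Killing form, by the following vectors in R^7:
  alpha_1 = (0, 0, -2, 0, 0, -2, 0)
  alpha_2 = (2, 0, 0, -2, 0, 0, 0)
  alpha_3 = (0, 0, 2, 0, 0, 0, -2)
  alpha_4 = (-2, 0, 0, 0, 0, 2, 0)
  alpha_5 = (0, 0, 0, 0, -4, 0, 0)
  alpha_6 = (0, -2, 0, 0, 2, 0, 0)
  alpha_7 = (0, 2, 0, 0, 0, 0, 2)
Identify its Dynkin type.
C_7

Compute the Cartan integers a_ij = 2(alpha_i, alpha_j)/(alpha_j, alpha_j); the resulting 7x7 Cartan matrix is
[[2, 0, -1, -1, 0, 0, 0], [0, 2, 0, -1, 0, 0, 0], [-1, 0, 2, 0, 0, 0, -1], [-1, -1, 0, 2, 0, 0, 0], [0, 0, 0, 0, 2, -2, 0], [0, 0, 0, 0, -1, 2, -1], [0, 0, -1, 0, 0, -1, 2]].
The roots have two lengths (squared-length ratio 2:1); the short ones are alpha_{1,2,3,4,6,7}. The associated Dynkin diagram is a chain of 7 nodes with a double edge at one end; the terminal node there is the unique long simple root (C_7), so the type is C_7 (the algebra sp(14)).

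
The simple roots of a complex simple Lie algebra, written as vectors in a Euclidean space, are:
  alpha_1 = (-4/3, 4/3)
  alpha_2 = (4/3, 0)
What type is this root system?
B_2

Compute the Cartan integers a_ij = 2(alpha_i, alpha_j)/(alpha_j, alpha_j); the resulting 2x2 Cartan matrix is
[[2, -2], [-1, 2]].
The roots have two lengths (squared-length ratio 2:1); the short ones are alpha_{2}. The associated Dynkin diagram is a chain of 2 nodes with a double edge at one end; the terminal node there is the unique short simple root (B_2), so the type is B_2 (the algebra so(5)).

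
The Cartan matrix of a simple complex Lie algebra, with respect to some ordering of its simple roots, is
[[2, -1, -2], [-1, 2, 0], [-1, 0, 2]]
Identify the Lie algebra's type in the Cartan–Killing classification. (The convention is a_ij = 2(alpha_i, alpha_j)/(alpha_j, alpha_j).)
B3

The matrix has rank 3 with 2's on the diagonal. Reading the off-diagonal entries as Dynkin edges (a single edge where a_ij = a_ji = -1; a double or triple edge where a_ij * a_ji = 2 or 3), the diagram is a chain of 3 nodes with a double edge at one end; the terminal node there is the unique short simple root (B_3). One simple-root ordering that puts it in standard form is (alpha_2, alpha_1, alpha_3). So the algebra is type B_3, i.e. so(7).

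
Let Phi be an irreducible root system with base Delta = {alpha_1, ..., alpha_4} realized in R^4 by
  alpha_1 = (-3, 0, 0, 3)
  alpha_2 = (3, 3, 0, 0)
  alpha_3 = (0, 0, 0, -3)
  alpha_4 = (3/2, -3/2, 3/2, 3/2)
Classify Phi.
Compute the Cartan integers a_ij = 2(alpha_i, alpha_j)/(alpha_j, alpha_j); the resulting 4x4 Cartan matrix is
[[2, -1, -2, 0], [-1, 2, 0, 0], [-1, 0, 2, -1], [0, 0, -1, 2]].
The roots have two lengths (squared-length ratio 2:1); the short ones are alpha_{3,4}. The associated Dynkin diagram is a chain of 4 nodes with a double edge between the middle two (F_4), so the type is F_4.

F_4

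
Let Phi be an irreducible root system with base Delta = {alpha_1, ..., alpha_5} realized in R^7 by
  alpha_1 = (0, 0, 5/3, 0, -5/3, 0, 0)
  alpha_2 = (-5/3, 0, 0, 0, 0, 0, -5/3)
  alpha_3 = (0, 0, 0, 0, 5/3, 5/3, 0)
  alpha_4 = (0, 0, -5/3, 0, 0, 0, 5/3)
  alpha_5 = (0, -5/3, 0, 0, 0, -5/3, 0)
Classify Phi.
A5

Compute the Cartan integers a_ij = 2(alpha_i, alpha_j)/(alpha_j, alpha_j); the resulting 5x5 Cartan matrix is
[[2, 0, -1, -1, 0], [0, 2, 0, -1, 0], [-1, 0, 2, 0, -1], [-1, -1, 0, 2, 0], [0, 0, -1, 0, 2]].
All simple roots have the same length, so the diagram is simply laced. The associated Dynkin diagram is a chain of 5 nodes with single edges (A_5), so the type is A_5 (the algebra sl(6)).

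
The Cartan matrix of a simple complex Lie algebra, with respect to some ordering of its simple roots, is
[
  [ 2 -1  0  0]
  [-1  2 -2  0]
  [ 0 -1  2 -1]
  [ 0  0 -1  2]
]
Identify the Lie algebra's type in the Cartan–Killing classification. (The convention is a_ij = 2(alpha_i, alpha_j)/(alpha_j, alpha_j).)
The matrix has rank 4 with 2's on the diagonal. Reading the off-diagonal entries as Dynkin edges (a single edge where a_ij = a_ji = -1; a double or triple edge where a_ij * a_ji = 2 or 3), the diagram is a chain of 4 nodes with a double edge between the middle two (F_4). One simple-root ordering that puts it in standard form is (alpha_1, alpha_2, alpha_3, alpha_4). So the algebra is type F_4.

F_4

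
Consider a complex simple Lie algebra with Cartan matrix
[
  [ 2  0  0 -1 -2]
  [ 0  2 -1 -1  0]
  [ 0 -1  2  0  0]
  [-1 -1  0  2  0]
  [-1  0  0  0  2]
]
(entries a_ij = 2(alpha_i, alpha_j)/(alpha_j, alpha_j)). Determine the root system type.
The matrix has rank 5 with 2's on the diagonal. Reading the off-diagonal entries as Dynkin edges (a single edge where a_ij = a_ji = -1; a double or triple edge where a_ij * a_ji = 2 or 3), the diagram is a chain of 5 nodes with a double edge at one end; the terminal node there is the unique short simple root (B_5). One simple-root ordering that puts it in standard form is (alpha_3, alpha_2, alpha_4, alpha_1, alpha_5). So the algebra is type B_5, i.e. so(11).

B5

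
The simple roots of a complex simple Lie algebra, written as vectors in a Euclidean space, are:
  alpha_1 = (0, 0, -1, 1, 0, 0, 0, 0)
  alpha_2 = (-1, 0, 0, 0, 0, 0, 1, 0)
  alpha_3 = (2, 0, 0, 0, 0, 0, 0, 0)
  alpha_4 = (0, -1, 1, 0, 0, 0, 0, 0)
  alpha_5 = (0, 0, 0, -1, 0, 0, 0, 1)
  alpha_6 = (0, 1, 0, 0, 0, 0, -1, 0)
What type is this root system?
C_6

Compute the Cartan integers a_ij = 2(alpha_i, alpha_j)/(alpha_j, alpha_j); the resulting 6x6 Cartan matrix is
[[2, 0, 0, -1, -1, 0], [0, 2, -1, 0, 0, -1], [0, -2, 2, 0, 0, 0], [-1, 0, 0, 2, 0, -1], [-1, 0, 0, 0, 2, 0], [0, -1, 0, -1, 0, 2]].
The roots have two lengths (squared-length ratio 2:1); the short ones are alpha_{1,2,4,5,6}. The associated Dynkin diagram is a chain of 6 nodes with a double edge at one end; the terminal node there is the unique long simple root (C_6), so the type is C_6 (the algebra sp(12)).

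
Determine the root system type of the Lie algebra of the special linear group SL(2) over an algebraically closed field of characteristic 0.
This is sl(2), which has dimension 2^2 - 1 = 3 and rank 2 - 1 = 1 (a Cartan subalgebra is the diagonal traceless matrices). In the classification of classical Lie algebras, the special linear algebra sl(n+1) has type A_n; here n = 1, so the Dynkin diagram is a chain of 1 nodes with single edges (A_1). Hence the type is A_1.

A1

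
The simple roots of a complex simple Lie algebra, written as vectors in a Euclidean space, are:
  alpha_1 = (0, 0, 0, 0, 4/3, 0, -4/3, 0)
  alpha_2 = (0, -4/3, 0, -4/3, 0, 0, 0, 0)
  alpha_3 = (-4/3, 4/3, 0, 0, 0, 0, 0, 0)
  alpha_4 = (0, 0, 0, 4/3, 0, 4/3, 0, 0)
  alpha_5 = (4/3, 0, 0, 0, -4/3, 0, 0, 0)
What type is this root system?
Compute the Cartan integers a_ij = 2(alpha_i, alpha_j)/(alpha_j, alpha_j); the resulting 5x5 Cartan matrix is
[[2, 0, 0, 0, -1], [0, 2, -1, -1, 0], [0, -1, 2, 0, -1], [0, -1, 0, 2, 0], [-1, 0, -1, 0, 2]].
All simple roots have the same length, so the diagram is simply laced. The associated Dynkin diagram is a chain of 5 nodes with single edges (A_5), so the type is A_5 (the algebra sl(6)).

A5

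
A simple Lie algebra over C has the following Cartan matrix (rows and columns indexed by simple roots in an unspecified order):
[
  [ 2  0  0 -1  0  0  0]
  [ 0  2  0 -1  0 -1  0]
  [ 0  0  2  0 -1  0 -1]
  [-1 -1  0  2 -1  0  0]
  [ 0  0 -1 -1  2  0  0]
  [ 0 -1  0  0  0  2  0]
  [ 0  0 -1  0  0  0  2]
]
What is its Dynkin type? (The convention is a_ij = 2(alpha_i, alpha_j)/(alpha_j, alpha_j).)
The matrix has rank 7 with 2's on the diagonal. Reading the off-diagonal entries as Dynkin edges (a single edge where a_ij = a_ji = -1; a double or triple edge where a_ij * a_ji = 2 or 3), the diagram is a chain of 6 nodes with one extra node attached to the third node from one end (E_7). One simple-root ordering that puts it in standard form is (alpha_6, alpha_1, alpha_2, alpha_4, alpha_5, alpha_3, alpha_7). So the algebra is type E_7.

type E_7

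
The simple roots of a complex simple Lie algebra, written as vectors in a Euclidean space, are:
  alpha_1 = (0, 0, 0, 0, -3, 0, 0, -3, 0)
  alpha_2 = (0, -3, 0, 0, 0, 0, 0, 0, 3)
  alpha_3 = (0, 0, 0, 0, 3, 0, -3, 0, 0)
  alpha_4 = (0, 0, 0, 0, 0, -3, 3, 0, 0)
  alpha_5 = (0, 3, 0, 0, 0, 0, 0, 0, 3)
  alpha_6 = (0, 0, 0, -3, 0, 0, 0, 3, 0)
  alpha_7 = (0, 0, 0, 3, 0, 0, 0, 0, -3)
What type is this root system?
type D_7

Compute the Cartan integers a_ij = 2(alpha_i, alpha_j)/(alpha_j, alpha_j); the resulting 7x7 Cartan matrix is
[[2, 0, -1, 0, 0, -1, 0], [0, 2, 0, 0, 0, 0, -1], [-1, 0, 2, -1, 0, 0, 0], [0, 0, -1, 2, 0, 0, 0], [0, 0, 0, 0, 2, 0, -1], [-1, 0, 0, 0, 0, 2, -1], [0, -1, 0, 0, -1, -1, 2]].
All simple roots have the same length, so the diagram is simply laced. The associated Dynkin diagram is a chain of 5 nodes with a fork of two nodes at one end (D_7), so the type is D_7 (the algebra so(14)).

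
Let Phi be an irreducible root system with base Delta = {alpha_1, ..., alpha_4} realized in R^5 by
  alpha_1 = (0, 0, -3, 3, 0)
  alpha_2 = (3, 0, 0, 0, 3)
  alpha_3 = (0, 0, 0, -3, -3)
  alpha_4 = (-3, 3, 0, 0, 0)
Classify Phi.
Compute the Cartan integers a_ij = 2(alpha_i, alpha_j)/(alpha_j, alpha_j); the resulting 4x4 Cartan matrix is
[[2, 0, -1, 0], [0, 2, -1, -1], [-1, -1, 2, 0], [0, -1, 0, 2]].
All simple roots have the same length, so the diagram is simply laced. The associated Dynkin diagram is a chain of 4 nodes with single edges (A_4), so the type is A_4 (the algebra sl(5)).

A4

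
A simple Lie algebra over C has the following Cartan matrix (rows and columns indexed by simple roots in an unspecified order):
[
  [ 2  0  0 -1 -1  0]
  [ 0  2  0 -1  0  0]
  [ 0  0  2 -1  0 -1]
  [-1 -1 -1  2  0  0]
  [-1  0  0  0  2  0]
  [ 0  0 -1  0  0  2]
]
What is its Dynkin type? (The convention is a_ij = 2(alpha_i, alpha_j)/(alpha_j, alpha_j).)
E6

The matrix has rank 6 with 2's on the diagonal. Reading the off-diagonal entries as Dynkin edges (a single edge where a_ij = a_ji = -1; a double or triple edge where a_ij * a_ji = 2 or 3), the diagram is a chain of 5 nodes with one extra node attached to the third node from one end (E_6). One simple-root ordering that puts it in standard form is (alpha_6, alpha_2, alpha_3, alpha_4, alpha_1, alpha_5). So the algebra is type E_6.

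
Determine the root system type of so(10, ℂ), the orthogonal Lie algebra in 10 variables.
type D_5

This is so(10) with 10 even, which has dimension 10(10-1)/2 = 45 and rank 10/2 = 5. In the classification of classical Lie algebras, the orthogonal algebra so(2n) in an even number of variables has type D_n; here n = 5, so the Dynkin diagram is a chain of 3 nodes with a fork of two nodes at one end (D_5). Hence the type is D_5.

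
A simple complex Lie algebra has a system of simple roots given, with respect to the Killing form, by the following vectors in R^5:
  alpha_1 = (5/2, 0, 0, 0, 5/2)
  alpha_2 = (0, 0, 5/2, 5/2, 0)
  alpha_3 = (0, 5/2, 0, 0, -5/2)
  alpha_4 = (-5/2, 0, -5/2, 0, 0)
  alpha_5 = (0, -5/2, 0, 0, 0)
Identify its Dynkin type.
Compute the Cartan integers a_ij = 2(alpha_i, alpha_j)/(alpha_j, alpha_j); the resulting 5x5 Cartan matrix is
[[2, 0, -1, -1, 0], [0, 2, 0, -1, 0], [-1, 0, 2, 0, -2], [-1, -1, 0, 2, 0], [0, 0, -1, 0, 2]].
The roots have two lengths (squared-length ratio 2:1); the short ones are alpha_{5}. The associated Dynkin diagram is a chain of 5 nodes with a double edge at one end; the terminal node there is the unique short simple root (B_5), so the type is B_5 (the algebra so(11)).

B_5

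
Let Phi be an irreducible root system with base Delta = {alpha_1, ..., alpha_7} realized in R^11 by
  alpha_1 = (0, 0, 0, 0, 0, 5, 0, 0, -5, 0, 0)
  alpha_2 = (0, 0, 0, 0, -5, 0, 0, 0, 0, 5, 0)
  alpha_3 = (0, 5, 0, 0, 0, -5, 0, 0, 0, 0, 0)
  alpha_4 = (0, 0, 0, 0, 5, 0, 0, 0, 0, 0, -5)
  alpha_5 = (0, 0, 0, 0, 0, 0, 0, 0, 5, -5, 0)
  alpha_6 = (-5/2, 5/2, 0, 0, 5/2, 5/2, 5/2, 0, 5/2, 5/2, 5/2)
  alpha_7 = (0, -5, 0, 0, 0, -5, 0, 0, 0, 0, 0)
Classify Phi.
Compute the Cartan integers a_ij = 2(alpha_i, alpha_j)/(alpha_j, alpha_j); the resulting 7x7 Cartan matrix is
[[2, 0, -1, 0, -1, 0, -1], [0, 2, 0, -1, -1, 0, 0], [-1, 0, 2, 0, 0, 0, 0], [0, -1, 0, 2, 0, 0, 0], [-1, -1, 0, 0, 2, 0, 0], [0, 0, 0, 0, 0, 2, -1], [-1, 0, 0, 0, 0, -1, 2]].
All simple roots have the same length, so the diagram is simply laced. The associated Dynkin diagram is a chain of 6 nodes with one extra node attached to the third node from one end (E_7), so the type is E_7.

E_7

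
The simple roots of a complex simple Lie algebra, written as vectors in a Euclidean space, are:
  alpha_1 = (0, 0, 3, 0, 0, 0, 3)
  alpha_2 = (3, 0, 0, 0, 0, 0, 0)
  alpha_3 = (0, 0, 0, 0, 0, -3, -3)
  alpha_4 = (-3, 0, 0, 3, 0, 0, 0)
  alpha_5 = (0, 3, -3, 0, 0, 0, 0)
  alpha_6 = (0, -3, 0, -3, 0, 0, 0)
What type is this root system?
B_6 (so(13))

Compute the Cartan integers a_ij = 2(alpha_i, alpha_j)/(alpha_j, alpha_j); the resulting 6x6 Cartan matrix is
[[2, 0, -1, 0, -1, 0], [0, 2, 0, -1, 0, 0], [-1, 0, 2, 0, 0, 0], [0, -2, 0, 2, 0, -1], [-1, 0, 0, 0, 2, -1], [0, 0, 0, -1, -1, 2]].
The roots have two lengths (squared-length ratio 2:1); the short ones are alpha_{2}. The associated Dynkin diagram is a chain of 6 nodes with a double edge at one end; the terminal node there is the unique short simple root (B_6), so the type is B_6 (the algebra so(13)).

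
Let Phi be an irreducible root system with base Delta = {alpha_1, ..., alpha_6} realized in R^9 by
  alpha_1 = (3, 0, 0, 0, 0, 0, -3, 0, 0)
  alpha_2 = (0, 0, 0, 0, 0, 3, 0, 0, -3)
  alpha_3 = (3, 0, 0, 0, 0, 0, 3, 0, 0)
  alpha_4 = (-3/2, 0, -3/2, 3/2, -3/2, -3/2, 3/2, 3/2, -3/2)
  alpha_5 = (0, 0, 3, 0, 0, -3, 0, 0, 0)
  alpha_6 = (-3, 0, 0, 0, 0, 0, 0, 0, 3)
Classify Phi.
E6

Compute the Cartan integers a_ij = 2(alpha_i, alpha_j)/(alpha_j, alpha_j); the resulting 6x6 Cartan matrix is
[[2, 0, 0, -1, 0, -1], [0, 2, 0, 0, -1, -1], [0, 0, 2, 0, 0, -1], [-1, 0, 0, 2, 0, 0], [0, -1, 0, 0, 2, 0], [-1, -1, -1, 0, 0, 2]].
All simple roots have the same length, so the diagram is simply laced. The associated Dynkin diagram is a chain of 5 nodes with one extra node attached to the third node from one end (E_6), so the type is E_6.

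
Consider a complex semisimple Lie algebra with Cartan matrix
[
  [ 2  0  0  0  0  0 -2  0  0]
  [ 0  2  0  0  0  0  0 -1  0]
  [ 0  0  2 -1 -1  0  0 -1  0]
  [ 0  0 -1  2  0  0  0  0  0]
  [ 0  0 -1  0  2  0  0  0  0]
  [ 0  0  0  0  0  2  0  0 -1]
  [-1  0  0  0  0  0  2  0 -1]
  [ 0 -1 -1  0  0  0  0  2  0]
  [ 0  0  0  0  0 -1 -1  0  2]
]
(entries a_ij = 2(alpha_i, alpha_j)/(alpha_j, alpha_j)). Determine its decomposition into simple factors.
The diagram associated to this matrix has two connected components: the simple roots {alpha_1, alpha_6, alpha_7, alpha_9} form a chain of 4 nodes with a double edge at one end; the terminal node there is the unique long simple root (C_4), and {alpha_2, alpha_3, alpha_4, alpha_5, alpha_8} form a chain of 3 nodes with a fork of two nodes at one end (D_5). A semisimple Lie algebra decomposes uniquely as the direct sum of simple ideals, one per connected component of its Dynkin diagram, so g ≅ C_4 ⊕ D_5 (dimension 36 + 45 = 81).

C_4 (sp(8)) ⊕ D_5 (so(10))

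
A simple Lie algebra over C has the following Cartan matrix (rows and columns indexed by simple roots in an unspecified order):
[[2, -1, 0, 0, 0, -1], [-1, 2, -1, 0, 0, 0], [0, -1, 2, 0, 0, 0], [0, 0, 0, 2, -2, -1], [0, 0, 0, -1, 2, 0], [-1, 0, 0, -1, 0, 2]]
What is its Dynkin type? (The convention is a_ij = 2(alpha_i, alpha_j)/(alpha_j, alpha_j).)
The matrix has rank 6 with 2's on the diagonal. Reading the off-diagonal entries as Dynkin edges (a single edge where a_ij = a_ji = -1; a double or triple edge where a_ij * a_ji = 2 or 3), the diagram is a chain of 6 nodes with a double edge at one end; the terminal node there is the unique short simple root (B_6). One simple-root ordering that puts it in standard form is (alpha_3, alpha_2, alpha_1, alpha_6, alpha_4, alpha_5). So the algebra is type B_6, i.e. so(13).

B_6 (so(13))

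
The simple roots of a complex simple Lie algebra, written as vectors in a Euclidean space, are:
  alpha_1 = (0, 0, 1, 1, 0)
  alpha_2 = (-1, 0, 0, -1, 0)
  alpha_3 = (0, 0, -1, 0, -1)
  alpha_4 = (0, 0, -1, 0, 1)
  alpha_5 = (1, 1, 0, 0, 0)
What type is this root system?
D_5

Compute the Cartan integers a_ij = 2(alpha_i, alpha_j)/(alpha_j, alpha_j); the resulting 5x5 Cartan matrix is
[[2, -1, -1, -1, 0], [-1, 2, 0, 0, -1], [-1, 0, 2, 0, 0], [-1, 0, 0, 2, 0], [0, -1, 0, 0, 2]].
All simple roots have the same length, so the diagram is simply laced. The associated Dynkin diagram is a chain of 3 nodes with a fork of two nodes at one end (D_5), so the type is D_5 (the algebra so(10)).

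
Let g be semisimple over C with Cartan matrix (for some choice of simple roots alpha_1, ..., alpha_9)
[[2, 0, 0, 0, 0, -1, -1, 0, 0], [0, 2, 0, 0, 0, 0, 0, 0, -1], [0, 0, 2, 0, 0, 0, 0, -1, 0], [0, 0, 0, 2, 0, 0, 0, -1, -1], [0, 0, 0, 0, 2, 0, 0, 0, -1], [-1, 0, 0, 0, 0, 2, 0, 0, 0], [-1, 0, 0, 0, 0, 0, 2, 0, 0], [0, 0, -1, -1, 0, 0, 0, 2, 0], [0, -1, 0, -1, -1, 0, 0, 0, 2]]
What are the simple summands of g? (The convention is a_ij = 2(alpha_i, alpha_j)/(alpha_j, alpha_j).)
The diagram associated to this matrix has two connected components: the simple roots {alpha_1, alpha_6, alpha_7} form a chain of 3 nodes with single edges (A_3), and {alpha_2, alpha_3, alpha_4, alpha_5, alpha_8, alpha_9} form a chain of 4 nodes with a fork of two nodes at one end (D_6). A semisimple Lie algebra decomposes uniquely as the direct sum of simple ideals, one per connected component of its Dynkin diagram, so g ≅ A_3 ⊕ D_6 (dimension 15 + 66 = 81).

A3 ⊕ D6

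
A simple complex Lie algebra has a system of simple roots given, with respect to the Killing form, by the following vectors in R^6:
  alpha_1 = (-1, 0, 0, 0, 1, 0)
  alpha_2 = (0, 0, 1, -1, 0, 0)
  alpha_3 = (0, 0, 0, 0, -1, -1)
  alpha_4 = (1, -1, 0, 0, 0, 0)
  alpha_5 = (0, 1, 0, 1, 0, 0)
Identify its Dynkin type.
Compute the Cartan integers a_ij = 2(alpha_i, alpha_j)/(alpha_j, alpha_j); the resulting 5x5 Cartan matrix is
[[2, 0, -1, -1, 0], [0, 2, 0, 0, -1], [-1, 0, 2, 0, 0], [-1, 0, 0, 2, -1], [0, -1, 0, -1, 2]].
All simple roots have the same length, so the diagram is simply laced. The associated Dynkin diagram is a chain of 5 nodes with single edges (A_5), so the type is A_5 (the algebra sl(6)).

type A_5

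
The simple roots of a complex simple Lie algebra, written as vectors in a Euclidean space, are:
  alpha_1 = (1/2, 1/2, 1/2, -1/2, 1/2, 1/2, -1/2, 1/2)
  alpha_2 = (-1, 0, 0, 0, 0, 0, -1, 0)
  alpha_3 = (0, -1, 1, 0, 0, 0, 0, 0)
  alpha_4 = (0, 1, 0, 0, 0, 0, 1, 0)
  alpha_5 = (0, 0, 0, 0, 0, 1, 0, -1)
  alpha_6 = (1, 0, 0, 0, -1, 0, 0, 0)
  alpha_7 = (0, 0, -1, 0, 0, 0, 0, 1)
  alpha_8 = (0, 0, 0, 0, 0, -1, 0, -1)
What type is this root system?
Compute the Cartan integers a_ij = 2(alpha_i, alpha_j)/(alpha_j, alpha_j); the resulting 8x8 Cartan matrix is
[[2, 0, 0, 0, 0, 0, 0, -1], [0, 2, 0, -1, 0, -1, 0, 0], [0, 0, 2, -1, 0, 0, -1, 0], [0, -1, -1, 2, 0, 0, 0, 0], [0, 0, 0, 0, 2, 0, -1, 0], [0, -1, 0, 0, 0, 2, 0, 0], [0, 0, -1, 0, -1, 0, 2, -1], [-1, 0, 0, 0, 0, 0, -1, 2]].
All simple roots have the same length, so the diagram is simply laced. The associated Dynkin diagram is a chain of 7 nodes with one extra node attached to the third node from one end (E_8), so the type is E_8.

E_8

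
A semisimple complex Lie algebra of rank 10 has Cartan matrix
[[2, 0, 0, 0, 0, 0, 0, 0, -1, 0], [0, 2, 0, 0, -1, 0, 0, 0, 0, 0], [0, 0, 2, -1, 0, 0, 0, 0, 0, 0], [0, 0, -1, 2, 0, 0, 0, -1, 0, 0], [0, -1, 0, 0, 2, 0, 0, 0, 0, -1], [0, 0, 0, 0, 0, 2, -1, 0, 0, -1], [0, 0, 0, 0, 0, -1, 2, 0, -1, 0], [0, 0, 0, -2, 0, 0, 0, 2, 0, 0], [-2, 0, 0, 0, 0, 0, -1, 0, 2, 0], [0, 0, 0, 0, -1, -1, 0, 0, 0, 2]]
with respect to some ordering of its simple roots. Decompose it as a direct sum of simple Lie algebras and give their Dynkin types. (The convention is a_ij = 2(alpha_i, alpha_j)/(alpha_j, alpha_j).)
B_7 (so(15)) ⊕ C_3 (sp(6))

The diagram associated to this matrix has two connected components: the simple roots {alpha_1, alpha_2, alpha_5, alpha_6, alpha_7, alpha_9, alpha_10} form a chain of 7 nodes with a double edge at one end; the terminal node there is the unique short simple root (B_7), and {alpha_3, alpha_4, alpha_8} form a chain of 3 nodes with a double edge at one end; the terminal node there is the unique long simple root (C_3). A semisimple Lie algebra decomposes uniquely as the direct sum of simple ideals, one per connected component of its Dynkin diagram, so g ≅ B_7 ⊕ C_3 (dimension 105 + 21 = 126).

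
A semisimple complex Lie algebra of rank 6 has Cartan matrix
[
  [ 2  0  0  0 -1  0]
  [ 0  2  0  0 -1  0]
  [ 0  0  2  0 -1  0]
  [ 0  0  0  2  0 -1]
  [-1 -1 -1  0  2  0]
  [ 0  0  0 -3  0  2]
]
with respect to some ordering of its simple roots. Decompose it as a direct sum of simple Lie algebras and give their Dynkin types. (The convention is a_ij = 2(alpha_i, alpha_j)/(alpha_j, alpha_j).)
The diagram associated to this matrix has two connected components: the simple roots {alpha_1, alpha_2, alpha_3, alpha_5} form a chain of 2 nodes with a fork of two nodes at one end (D_4), and {alpha_4, alpha_6} form two nodes joined by a triple edge (G_2). A semisimple Lie algebra decomposes uniquely as the direct sum of simple ideals, one per connected component of its Dynkin diagram, so g ≅ D_4 ⊕ G_2 (dimension 28 + 14 = 42).

D_4 + G_2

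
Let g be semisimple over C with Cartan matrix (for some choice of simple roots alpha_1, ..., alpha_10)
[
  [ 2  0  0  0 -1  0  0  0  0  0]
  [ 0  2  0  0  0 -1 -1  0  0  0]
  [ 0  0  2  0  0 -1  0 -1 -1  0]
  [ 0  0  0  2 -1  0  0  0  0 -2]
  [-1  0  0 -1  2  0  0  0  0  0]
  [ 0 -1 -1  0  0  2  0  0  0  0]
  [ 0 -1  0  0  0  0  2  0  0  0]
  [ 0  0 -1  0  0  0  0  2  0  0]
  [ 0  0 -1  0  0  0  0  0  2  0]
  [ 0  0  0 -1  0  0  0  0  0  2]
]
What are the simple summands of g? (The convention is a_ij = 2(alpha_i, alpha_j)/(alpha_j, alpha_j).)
The diagram associated to this matrix has two connected components: the simple roots {alpha_1, alpha_4, alpha_5, alpha_10} form a chain of 4 nodes with a double edge at one end; the terminal node there is the unique short simple root (B_4), and {alpha_2, alpha_3, alpha_6, alpha_7, alpha_8, alpha_9} form a chain of 4 nodes with a fork of two nodes at one end (D_6). A semisimple Lie algebra decomposes uniquely as the direct sum of simple ideals, one per connected component of its Dynkin diagram, so g ≅ B_4 ⊕ D_6 (dimension 36 + 66 = 102).

B_4 + D_6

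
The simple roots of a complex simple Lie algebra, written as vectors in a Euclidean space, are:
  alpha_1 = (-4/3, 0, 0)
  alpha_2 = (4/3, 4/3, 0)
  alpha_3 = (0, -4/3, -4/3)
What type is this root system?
Compute the Cartan integers a_ij = 2(alpha_i, alpha_j)/(alpha_j, alpha_j); the resulting 3x3 Cartan matrix is
[[2, -1, 0], [-2, 2, -1], [0, -1, 2]].
The roots have two lengths (squared-length ratio 2:1); the short ones are alpha_{1}. The associated Dynkin diagram is a chain of 3 nodes with a double edge at one end; the terminal node there is the unique short simple root (B_3), so the type is B_3 (the algebra so(7)).

type B_3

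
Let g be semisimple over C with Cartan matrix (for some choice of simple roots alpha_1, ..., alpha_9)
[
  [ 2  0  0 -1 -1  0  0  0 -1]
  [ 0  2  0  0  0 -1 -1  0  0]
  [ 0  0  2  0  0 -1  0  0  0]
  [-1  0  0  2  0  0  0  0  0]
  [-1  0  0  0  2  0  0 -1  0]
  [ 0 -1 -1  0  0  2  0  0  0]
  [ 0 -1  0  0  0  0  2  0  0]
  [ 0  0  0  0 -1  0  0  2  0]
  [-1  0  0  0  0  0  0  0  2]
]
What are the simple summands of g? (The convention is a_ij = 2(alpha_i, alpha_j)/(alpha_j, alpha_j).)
A_4 (sl(5)) + D_5 (so(10))

The diagram associated to this matrix has two connected components: the simple roots {alpha_2, alpha_3, alpha_6, alpha_7} form a chain of 4 nodes with single edges (A_4), and {alpha_1, alpha_4, alpha_5, alpha_8, alpha_9} form a chain of 3 nodes with a fork of two nodes at one end (D_5). A semisimple Lie algebra decomposes uniquely as the direct sum of simple ideals, one per connected component of its Dynkin diagram, so g ≅ A_4 ⊕ D_5 (dimension 24 + 45 = 69).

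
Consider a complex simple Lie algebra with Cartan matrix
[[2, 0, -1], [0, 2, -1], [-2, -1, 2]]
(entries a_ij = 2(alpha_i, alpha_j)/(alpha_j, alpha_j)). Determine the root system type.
The matrix has rank 3 with 2's on the diagonal. Reading the off-diagonal entries as Dynkin edges (a single edge where a_ij = a_ji = -1; a double or triple edge where a_ij * a_ji = 2 or 3), the diagram is a chain of 3 nodes with a double edge at one end; the terminal node there is the unique short simple root (B_3). One simple-root ordering that puts it in standard form is (alpha_2, alpha_3, alpha_1). So the algebra is type B_3, i.e. so(7).

type B_3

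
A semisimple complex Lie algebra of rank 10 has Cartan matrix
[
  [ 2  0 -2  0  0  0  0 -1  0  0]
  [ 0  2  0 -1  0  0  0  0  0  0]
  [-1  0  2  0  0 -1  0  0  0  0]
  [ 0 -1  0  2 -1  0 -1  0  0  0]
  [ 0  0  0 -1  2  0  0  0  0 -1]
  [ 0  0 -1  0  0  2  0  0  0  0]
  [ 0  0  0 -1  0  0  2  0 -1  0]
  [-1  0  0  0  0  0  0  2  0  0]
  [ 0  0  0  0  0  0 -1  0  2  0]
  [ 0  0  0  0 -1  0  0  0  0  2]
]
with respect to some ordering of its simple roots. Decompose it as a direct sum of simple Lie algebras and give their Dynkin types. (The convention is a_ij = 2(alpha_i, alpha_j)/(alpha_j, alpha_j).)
The diagram associated to this matrix has two connected components: the simple roots {alpha_2, alpha_4, alpha_5, alpha_7, alpha_9, alpha_10} form a chain of 5 nodes with one extra node attached to the third node from one end (E_6), and {alpha_1, alpha_3, alpha_6, alpha_8} form a chain of 4 nodes with a double edge between the middle two (F_4). A semisimple Lie algebra decomposes uniquely as the direct sum of simple ideals, one per connected component of its Dynkin diagram, so g ≅ E_6 ⊕ F_4 (dimension 78 + 52 = 130).

E6 ⊕ F4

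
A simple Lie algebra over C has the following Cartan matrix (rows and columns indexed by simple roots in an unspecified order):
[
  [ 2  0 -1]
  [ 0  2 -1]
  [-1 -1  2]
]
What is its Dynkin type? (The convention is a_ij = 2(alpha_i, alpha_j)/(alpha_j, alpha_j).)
The matrix has rank 3 with 2's on the diagonal. Reading the off-diagonal entries as Dynkin edges (a single edge where a_ij = a_ji = -1; a double or triple edge where a_ij * a_ji = 2 or 3), the diagram is a chain of 3 nodes with single edges (A_3). One simple-root ordering that puts it in standard form is (alpha_2, alpha_3, alpha_1). So the algebra is type A_3, i.e. sl(4).

A3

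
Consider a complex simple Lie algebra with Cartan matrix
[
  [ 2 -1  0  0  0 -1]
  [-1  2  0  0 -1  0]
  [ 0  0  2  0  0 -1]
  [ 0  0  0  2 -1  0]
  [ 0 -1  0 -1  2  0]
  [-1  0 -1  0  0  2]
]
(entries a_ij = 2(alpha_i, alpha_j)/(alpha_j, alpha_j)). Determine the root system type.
The matrix has rank 6 with 2's on the diagonal. Reading the off-diagonal entries as Dynkin edges (a single edge where a_ij = a_ji = -1; a double or triple edge where a_ij * a_ji = 2 or 3), the diagram is a chain of 6 nodes with single edges (A_6). One simple-root ordering that puts it in standard form is (alpha_3, alpha_6, alpha_1, alpha_2, alpha_5, alpha_4). So the algebra is type A_6, i.e. sl(7).

type A_6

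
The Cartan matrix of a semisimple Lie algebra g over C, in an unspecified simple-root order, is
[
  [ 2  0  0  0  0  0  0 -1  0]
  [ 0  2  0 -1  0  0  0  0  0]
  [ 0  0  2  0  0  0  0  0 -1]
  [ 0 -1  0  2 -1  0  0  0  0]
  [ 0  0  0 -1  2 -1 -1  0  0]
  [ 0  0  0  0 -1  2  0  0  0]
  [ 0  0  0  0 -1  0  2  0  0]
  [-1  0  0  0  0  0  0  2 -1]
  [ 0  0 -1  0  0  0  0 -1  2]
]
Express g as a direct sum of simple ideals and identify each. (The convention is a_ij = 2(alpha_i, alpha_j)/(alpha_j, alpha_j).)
type A_4 ⊕ type D_5

The diagram associated to this matrix has two connected components: the simple roots {alpha_1, alpha_3, alpha_8, alpha_9} form a chain of 4 nodes with single edges (A_4), and {alpha_2, alpha_4, alpha_5, alpha_6, alpha_7} form a chain of 3 nodes with a fork of two nodes at one end (D_5). A semisimple Lie algebra decomposes uniquely as the direct sum of simple ideals, one per connected component of its Dynkin diagram, so g ≅ A_4 ⊕ D_5 (dimension 24 + 45 = 69).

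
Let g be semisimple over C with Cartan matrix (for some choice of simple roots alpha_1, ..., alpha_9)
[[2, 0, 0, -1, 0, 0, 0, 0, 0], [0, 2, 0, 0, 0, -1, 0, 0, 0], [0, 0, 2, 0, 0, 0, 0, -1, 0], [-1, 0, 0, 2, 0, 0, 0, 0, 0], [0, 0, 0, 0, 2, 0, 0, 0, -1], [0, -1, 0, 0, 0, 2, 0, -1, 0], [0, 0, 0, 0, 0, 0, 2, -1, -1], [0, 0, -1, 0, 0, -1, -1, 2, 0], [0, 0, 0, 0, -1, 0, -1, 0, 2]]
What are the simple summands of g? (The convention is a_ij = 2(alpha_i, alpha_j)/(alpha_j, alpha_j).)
type A_2 + type E_7

The diagram associated to this matrix has two connected components: the simple roots {alpha_1, alpha_4} form a chain of 2 nodes with single edges (A_2), and {alpha_2, alpha_3, alpha_5, alpha_6, alpha_7, alpha_8, alpha_9} form a chain of 6 nodes with one extra node attached to the third node from one end (E_7). A semisimple Lie algebra decomposes uniquely as the direct sum of simple ideals, one per connected component of its Dynkin diagram, so g ≅ A_2 ⊕ E_7 (dimension 8 + 133 = 141).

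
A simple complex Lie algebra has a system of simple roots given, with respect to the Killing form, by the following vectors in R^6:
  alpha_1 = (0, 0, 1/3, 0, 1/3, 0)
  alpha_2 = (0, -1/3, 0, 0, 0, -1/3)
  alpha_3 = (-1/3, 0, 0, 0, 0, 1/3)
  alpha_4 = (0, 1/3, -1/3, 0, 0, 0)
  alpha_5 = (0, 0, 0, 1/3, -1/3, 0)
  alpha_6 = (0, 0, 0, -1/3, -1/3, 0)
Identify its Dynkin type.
D_6 (so(12))

Compute the Cartan integers a_ij = 2(alpha_i, alpha_j)/(alpha_j, alpha_j); the resulting 6x6 Cartan matrix is
[[2, 0, 0, -1, -1, -1], [0, 2, -1, -1, 0, 0], [0, -1, 2, 0, 0, 0], [-1, -1, 0, 2, 0, 0], [-1, 0, 0, 0, 2, 0], [-1, 0, 0, 0, 0, 2]].
All simple roots have the same length, so the diagram is simply laced. The associated Dynkin diagram is a chain of 4 nodes with a fork of two nodes at one end (D_6), so the type is D_6 (the algebra so(12)).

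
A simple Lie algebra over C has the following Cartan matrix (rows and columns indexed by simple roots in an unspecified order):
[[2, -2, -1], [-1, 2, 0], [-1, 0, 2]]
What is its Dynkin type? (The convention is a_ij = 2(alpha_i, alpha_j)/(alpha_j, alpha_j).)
The matrix has rank 3 with 2's on the diagonal. Reading the off-diagonal entries as Dynkin edges (a single edge where a_ij = a_ji = -1; a double or triple edge where a_ij * a_ji = 2 or 3), the diagram is a chain of 3 nodes with a double edge at one end; the terminal node there is the unique short simple root (B_3). One simple-root ordering that puts it in standard form is (alpha_3, alpha_1, alpha_2). So the algebra is type B_3, i.e. so(7).

B_3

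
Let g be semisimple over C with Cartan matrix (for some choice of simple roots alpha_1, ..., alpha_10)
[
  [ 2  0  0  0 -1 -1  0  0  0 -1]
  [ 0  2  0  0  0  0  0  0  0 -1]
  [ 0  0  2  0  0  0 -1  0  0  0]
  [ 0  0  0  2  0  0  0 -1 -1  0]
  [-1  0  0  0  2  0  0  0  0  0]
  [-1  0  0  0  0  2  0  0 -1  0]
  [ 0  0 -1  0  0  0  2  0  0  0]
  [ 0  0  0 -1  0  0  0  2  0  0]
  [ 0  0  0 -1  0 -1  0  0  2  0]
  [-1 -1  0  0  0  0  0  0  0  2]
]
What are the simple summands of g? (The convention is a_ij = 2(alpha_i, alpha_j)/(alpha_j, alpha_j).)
The diagram associated to this matrix has two connected components: the simple roots {alpha_3, alpha_7} form a chain of 2 nodes with single edges (A_2), and {alpha_1, alpha_2, alpha_4, alpha_5, alpha_6, alpha_8, alpha_9, alpha_10} form a chain of 7 nodes with one extra node attached to the third node from one end (E_8). A semisimple Lie algebra decomposes uniquely as the direct sum of simple ideals, one per connected component of its Dynkin diagram, so g ≅ A_2 ⊕ E_8 (dimension 8 + 248 = 256).

A_2 ⊕ E_8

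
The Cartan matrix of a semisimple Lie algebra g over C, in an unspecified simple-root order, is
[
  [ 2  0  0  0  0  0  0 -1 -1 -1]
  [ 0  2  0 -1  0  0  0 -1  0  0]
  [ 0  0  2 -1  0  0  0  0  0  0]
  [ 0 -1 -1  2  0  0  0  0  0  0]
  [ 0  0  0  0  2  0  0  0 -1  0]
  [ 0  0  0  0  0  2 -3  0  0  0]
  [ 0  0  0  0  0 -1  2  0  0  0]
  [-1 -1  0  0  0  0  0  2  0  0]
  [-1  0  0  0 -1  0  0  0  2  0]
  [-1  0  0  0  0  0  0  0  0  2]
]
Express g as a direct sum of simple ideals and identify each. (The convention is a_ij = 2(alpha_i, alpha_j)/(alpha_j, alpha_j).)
E8 ⊕ G2

The diagram associated to this matrix has two connected components: the simple roots {alpha_1, alpha_2, alpha_3, alpha_4, alpha_5, alpha_8, alpha_9, alpha_10} form a chain of 7 nodes with one extra node attached to the third node from one end (E_8), and {alpha_6, alpha_7} form two nodes joined by a triple edge (G_2). A semisimple Lie algebra decomposes uniquely as the direct sum of simple ideals, one per connected component of its Dynkin diagram, so g ≅ E_8 ⊕ G_2 (dimension 248 + 14 = 262).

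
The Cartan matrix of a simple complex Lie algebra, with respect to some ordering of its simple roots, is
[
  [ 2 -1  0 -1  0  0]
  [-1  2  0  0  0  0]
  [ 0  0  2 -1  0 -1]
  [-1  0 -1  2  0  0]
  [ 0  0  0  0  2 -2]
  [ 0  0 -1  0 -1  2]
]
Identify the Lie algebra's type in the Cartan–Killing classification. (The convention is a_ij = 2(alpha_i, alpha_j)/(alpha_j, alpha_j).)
type C_6

The matrix has rank 6 with 2's on the diagonal. Reading the off-diagonal entries as Dynkin edges (a single edge where a_ij = a_ji = -1; a double or triple edge where a_ij * a_ji = 2 or 3), the diagram is a chain of 6 nodes with a double edge at one end; the terminal node there is the unique long simple root (C_6). One simple-root ordering that puts it in standard form is (alpha_2, alpha_1, alpha_4, alpha_3, alpha_6, alpha_5). So the algebra is type C_6, i.e. sp(12).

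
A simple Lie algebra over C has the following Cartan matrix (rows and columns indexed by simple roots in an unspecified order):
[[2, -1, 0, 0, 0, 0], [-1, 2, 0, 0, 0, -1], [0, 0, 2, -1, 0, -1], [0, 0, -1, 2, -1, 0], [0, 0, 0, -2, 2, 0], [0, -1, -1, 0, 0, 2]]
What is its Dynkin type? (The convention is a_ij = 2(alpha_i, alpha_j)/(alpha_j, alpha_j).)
The matrix has rank 6 with 2's on the diagonal. Reading the off-diagonal entries as Dynkin edges (a single edge where a_ij = a_ji = -1; a double or triple edge where a_ij * a_ji = 2 or 3), the diagram is a chain of 6 nodes with a double edge at one end; the terminal node there is the unique long simple root (C_6). One simple-root ordering that puts it in standard form is (alpha_1, alpha_2, alpha_6, alpha_3, alpha_4, alpha_5). So the algebra is type C_6, i.e. sp(12).

C_6 (sp(12))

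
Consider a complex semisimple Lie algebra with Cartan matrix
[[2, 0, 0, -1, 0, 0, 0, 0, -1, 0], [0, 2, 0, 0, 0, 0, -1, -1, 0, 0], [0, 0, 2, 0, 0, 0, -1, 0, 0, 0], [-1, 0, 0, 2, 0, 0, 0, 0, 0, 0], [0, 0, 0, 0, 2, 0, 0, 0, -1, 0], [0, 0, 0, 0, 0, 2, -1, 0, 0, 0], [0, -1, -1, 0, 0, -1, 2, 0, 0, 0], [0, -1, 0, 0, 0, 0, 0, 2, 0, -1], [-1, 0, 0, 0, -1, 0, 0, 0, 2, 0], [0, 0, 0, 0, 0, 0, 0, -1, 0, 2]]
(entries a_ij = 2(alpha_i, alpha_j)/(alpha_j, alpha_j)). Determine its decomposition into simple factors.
The diagram associated to this matrix has two connected components: the simple roots {alpha_1, alpha_4, alpha_5, alpha_9} form a chain of 4 nodes with single edges (A_4), and {alpha_2, alpha_3, alpha_6, alpha_7, alpha_8, alpha_10} form a chain of 4 nodes with a fork of two nodes at one end (D_6). A semisimple Lie algebra decomposes uniquely as the direct sum of simple ideals, one per connected component of its Dynkin diagram, so g ≅ A_4 ⊕ D_6 (dimension 24 + 66 = 90).

A_4 ⊕ D_6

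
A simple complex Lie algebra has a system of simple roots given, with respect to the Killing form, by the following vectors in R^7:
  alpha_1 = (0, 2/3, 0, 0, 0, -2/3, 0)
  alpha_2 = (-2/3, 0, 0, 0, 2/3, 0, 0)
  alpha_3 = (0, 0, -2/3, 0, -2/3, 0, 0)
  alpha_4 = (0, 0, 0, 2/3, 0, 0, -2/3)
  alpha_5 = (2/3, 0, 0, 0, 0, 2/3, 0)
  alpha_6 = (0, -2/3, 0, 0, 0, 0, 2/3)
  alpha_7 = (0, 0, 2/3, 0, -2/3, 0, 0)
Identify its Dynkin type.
D_7 (so(14))

Compute the Cartan integers a_ij = 2(alpha_i, alpha_j)/(alpha_j, alpha_j); the resulting 7x7 Cartan matrix is
[[2, 0, 0, 0, -1, -1, 0], [0, 2, -1, 0, -1, 0, -1], [0, -1, 2, 0, 0, 0, 0], [0, 0, 0, 2, 0, -1, 0], [-1, -1, 0, 0, 2, 0, 0], [-1, 0, 0, -1, 0, 2, 0], [0, -1, 0, 0, 0, 0, 2]].
All simple roots have the same length, so the diagram is simply laced. The associated Dynkin diagram is a chain of 5 nodes with a fork of two nodes at one end (D_7), so the type is D_7 (the algebra so(14)).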